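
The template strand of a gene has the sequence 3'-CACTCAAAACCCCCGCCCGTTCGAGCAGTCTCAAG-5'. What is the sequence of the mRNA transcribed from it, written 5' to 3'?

5'-GUGAGUUUUGGGGGCGGGCAAGCUCGUCAGAGUUC-3'

Reading the template 3'→5' as shown, RNA polymerase pairs each base (A→U, T→A, G↔C) to build mRNA 5'→3' directly.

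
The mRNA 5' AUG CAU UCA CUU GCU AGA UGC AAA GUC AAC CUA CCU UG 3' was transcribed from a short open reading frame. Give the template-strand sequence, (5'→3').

Replace U with T to get the coding DNA strand: ATGCATTCACTTGCTAGATGCAAAGTCAACCTACCTTG. The template strand is its reverse complement (complement TACGTAAGTGAACGATCTACGTTTCAGTTGGATGGAAC, then reverse).

5'-CAAGGTAGGTTGACTTTGCATCTAGCAAGTGAATGCAT-3'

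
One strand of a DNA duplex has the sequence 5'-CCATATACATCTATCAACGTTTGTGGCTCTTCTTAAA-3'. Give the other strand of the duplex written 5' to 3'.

5'-TTTAAGAAGAGCCACAAACGTTGATAGATGTATATGG-3'

Pairing A↔T and G↔C gives GGTATATGTAGATAGTTGCAAACACCGAGAAGAATTT, running 3'→5'. Reverse for the 5'→3' convention.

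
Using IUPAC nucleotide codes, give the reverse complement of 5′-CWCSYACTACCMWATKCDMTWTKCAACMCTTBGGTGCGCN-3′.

Standard pairs A↔T, G↔C; ambiguity codes pair Y↔R, M↔K, W↔W, S↔S, B↔V, D↔H, N↔N. Complement (GWGSRTGATGGKWTAMGHKAWAMGTTGKGAAVCCACGCGN), then reverse for 5'→3'.

5′-NGCGCACCVAAGKGTTGMAWAKHGMATWKGGTAGTRSGWG-3′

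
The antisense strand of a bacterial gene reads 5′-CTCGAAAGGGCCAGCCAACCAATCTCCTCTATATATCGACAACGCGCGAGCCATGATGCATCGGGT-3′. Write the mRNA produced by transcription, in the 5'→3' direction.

RNA polymerase reads the template 3'→5' and synthesizes mRNA 5'→3' by base-pairing (A→U, T→A, G↔C). The complement of the template is GAGCTTTCCCGGTCGGTTGGTTAGAGGAGATATATAGCTGTTGCGCGCTCGGTACTACGTAGCCCA; antiparallel, so 5'→3' the coding strand is ACCCGATGCATCATGGCTCGCGCGTTGTCGATATATAGAGGAGATTGGTTGGCTGGCCCTTTCGAG. Replace T with U for the mRNA.

5'-ACCCGAUGCAUCAUGGCUCGCGCGUUGUCGAUAUAUAGAGGAGAUUGGUUGGCUGGCCCUUUCGAG-3'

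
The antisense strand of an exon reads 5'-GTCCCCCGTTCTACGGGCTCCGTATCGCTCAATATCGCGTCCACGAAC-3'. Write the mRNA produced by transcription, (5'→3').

5'-GUUCGUGGACGCGAUAUUGAGCGAUACGGAGCCCGUAGAACGGGGGAC-3'

RNA polymerase reads the template 3'→5' and synthesizes mRNA 5'→3' by base-pairing (A→U, T→A, G↔C). The complement of the template is CAGGGGGCAAGATGCCCGAGGCATAGCGAGTTATAGCGCAGGTGCTTG; antiparallel, so 5'→3' the coding strand is GTTCGTGGACGCGATATTGAGCGATACGGAGCCCGTAGAACGGGGGAC. Replace T with U for the mRNA.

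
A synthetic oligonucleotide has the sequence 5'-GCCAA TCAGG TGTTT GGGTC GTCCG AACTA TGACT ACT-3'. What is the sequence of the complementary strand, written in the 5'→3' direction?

5'-AGTAGTCATAGTTCGGACGACCCAAACACCTGATTGGC-3'

The complement of GCCAATCAGGTGTTTGGGTCGTCCGAACTATGACTACT is CGGTTAGTCCACAAACCCAGCAGGCTTGATACTGATGA (A↔T, G↔C). DNA strands are antiparallel, so the complementary strand runs 3'→5'; reversing gives the 5'→3' form.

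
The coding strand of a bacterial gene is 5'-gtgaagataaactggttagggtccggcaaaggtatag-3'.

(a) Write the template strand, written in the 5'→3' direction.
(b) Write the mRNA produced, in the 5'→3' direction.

(a) 5′-CTATACCTTTGCCGGACCCTAACCAGTTTATCTTCAC-3′
(b) 5'-GUGAAGAUAAACUGGUUAGGGUCCGGCAAAGGUAUAG-3'

(a) The template strand is the reverse complement of the coding strand: complement CACTTCTATTTGACCAATCCCAGGCCGTTTCCATATC, then reverse.
(b) mRNA matches the coding strand with T→U.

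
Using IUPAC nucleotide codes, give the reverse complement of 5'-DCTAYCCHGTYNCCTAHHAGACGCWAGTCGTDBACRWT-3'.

5'-AWYGTVHACGACTWGCGTCTDDTAGGNRACDGGRTAGH-3'

Standard pairs A↔T, G↔C; ambiguity codes pair R↔Y, W↔W, B↔V, D↔H, N↔N. Complement (HGATRGGDCARNGGATDDTCTGCGWTCAGCAHVTGYWA), then reverse for 5'→3'.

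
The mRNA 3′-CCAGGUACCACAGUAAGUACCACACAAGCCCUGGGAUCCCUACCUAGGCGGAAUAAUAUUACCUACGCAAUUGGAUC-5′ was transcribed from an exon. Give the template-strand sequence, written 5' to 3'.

Written 5'→3' the mRNA is CUAGGUUAACGCAUCCAUUAUAAUAAGGCGGAUCCAUCCCUAGGGUCCCGAACACACCAUGAAUGACACCAUGGACC, so the coding DNA strand is CTAGGTTAACGCATCCATTATAATAAGGCGGATCCATCCCTAGGGTCCCGAACACACCATGAATGACACCATGGACC. The template is its reverse complement.

5'-GGTCCATGGTGTCATTCATGGTGTGTTCGGGACCCTAGGGATGGATCCGCCTTATTATAATGGATGCGTTAACCTAG-3'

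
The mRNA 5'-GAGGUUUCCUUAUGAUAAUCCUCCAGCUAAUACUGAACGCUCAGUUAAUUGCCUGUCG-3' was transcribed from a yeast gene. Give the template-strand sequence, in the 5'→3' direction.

5'-CGACAGGCAATTAACTGAGCGTTCAGTATTAGCTGGAGGATTATCATAAGGAAACCTC-3'

Replace U with T to get the coding DNA strand: GAGGTTTCCTTATGATAATCCTCCAGCTAATACTGAACGCTCAGTTAATTGCCTGTCG. The template strand is its reverse complement (complement CTCCAAAGGAATACTATTAGGAGGTCGATTATGACTTGCGAGTCAATTAACGGACAGC, then reverse).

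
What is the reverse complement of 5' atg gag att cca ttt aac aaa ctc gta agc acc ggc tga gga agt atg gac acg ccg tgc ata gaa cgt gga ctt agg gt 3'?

5'-ACCCTAAGTCCACGTTCTATGCACGGCGTGTCCATACTTCCTCAGCCGGTGCTTACGAGTTTGTTAAATGGAATCTCCAT-3'

Reading the sequence 3'→5' and pairing each base (A↔T, G↔C) gives the reverse complement directly.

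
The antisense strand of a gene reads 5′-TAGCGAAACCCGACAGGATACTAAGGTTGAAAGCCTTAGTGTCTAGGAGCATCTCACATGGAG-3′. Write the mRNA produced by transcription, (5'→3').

The mRNA has the sequence of the coding strand (reverse complement of the template) with T→U. Reverse complement of TAGCGAAACCCGACAGGATACTAAGGTTGAAAGCCTTAGTGTCTAGGAGCATCTCACATGGAG is CTCCATGTGAGATGCTCCTAGACACTAAGGCTTTCAACCTTAGTATCCTGTCGGGTTTCGCTA; then T→U.

5'-CUCCAUGUGAGAUGCUCCUAGACACUAAGGCUUUCAACCUUAGUAUCCUGUCGGGUUUCGCUA-3'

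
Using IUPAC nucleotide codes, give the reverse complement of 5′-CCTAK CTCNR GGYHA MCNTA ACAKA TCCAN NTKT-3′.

Standard pairs A↔T, G↔C; ambiguity codes pair R↔Y, M↔K, H↔D, N↔N. Complement (GGATMGAGNYCCRDTKGNATTGTMTAGGTNNAMA), then reverse for 5'→3'.

5'-AMANNTGGATMTGTTANGKTDRCCYNGAGMTAGG-3'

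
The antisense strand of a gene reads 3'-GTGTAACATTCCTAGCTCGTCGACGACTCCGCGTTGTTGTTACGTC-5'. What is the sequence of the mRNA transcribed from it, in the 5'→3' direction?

Reading the template 3'→5' as shown, RNA polymerase pairs each base (A→U, T→A, G↔C) to build mRNA 5'→3' directly.

5'-CACAUUGUAAGGAUCGAGCAGCUGCUGAGGCGCAACAACAAUGCAG-3'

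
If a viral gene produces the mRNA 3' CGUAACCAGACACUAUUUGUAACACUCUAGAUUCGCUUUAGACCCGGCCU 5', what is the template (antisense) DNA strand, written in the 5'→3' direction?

Written 5'→3' the mRNA is UCCGGCCCAGAUUUCGCUUAGAUCUCACAAUGUUUAUCACAGACCAAUGC, so the coding DNA strand is TCCGGCCCAGATTTCGCTTAGATCTCACAATGTTTATCACAGACCAATGC. The template is its reverse complement.

5'-GCATTGGTCTGTGATAAACATTGTGAGATCTAAGCGAAATCTGGGCCGGA-3'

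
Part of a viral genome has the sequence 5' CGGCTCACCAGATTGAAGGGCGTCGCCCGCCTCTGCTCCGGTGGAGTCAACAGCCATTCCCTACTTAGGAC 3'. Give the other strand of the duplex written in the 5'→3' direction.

Pairing A↔T and G↔C gives GCCGAGTGGTCTAACTTCCCGCAGCGGGCGGAGACGAGGCCACCTCAGTTGTCGGTAAGGGATGAATCCTG, running 3'→5'. Reverse for the 5'→3' convention.

5'-GTCCTAAGTAGGGAATGGCTGTTGACTCCACCGGAGCAGAGGCGGGCGACGCCCTTCAATCTGGTGAGCCG-3'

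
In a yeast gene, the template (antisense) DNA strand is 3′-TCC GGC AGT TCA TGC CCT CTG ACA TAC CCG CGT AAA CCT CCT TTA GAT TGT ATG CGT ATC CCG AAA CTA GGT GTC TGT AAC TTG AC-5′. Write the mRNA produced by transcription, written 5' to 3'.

Reading the template 3'→5' as shown, RNA polymerase pairs each base (A→U, T→A, G↔C) to build mRNA 5'→3' directly.

5'-AGGCCGUCAAGUACGGGAGACUGUAUGGGCGCAUUUGGAGGAAAUCUAACAUACGCAUAGGGCUUUGAUCCACAGACAUUGAACUG-3'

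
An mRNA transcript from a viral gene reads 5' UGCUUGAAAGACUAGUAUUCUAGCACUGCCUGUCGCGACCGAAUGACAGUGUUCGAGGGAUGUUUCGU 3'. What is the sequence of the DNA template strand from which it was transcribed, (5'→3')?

5'-ACGAAACATCCCTCGAACACTGTCATTCGGTCGCGACAGGCAGTGCTAGAATACTAGTCTTTCAAGCA-3'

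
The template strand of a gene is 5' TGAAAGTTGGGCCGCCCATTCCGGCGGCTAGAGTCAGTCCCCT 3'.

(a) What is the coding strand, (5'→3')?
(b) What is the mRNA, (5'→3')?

(a) The coding strand is the reverse complement of the template: complement ACTTTCAACCCGGCGGGTAAGGCCGCCGATCTCAGTCAGGGGA, then reverse.
(b) mRNA has the coding-strand sequence with T→U.

(a) 5′-AGGGGACTGACTCTAGCCGCCGGAATGGGCGGCCCAACTTTCA-3′
(b) 5'-AGGGGACUGACUCUAGCCGCCGGAAUGGGCGGCCCAACUUUCA-3'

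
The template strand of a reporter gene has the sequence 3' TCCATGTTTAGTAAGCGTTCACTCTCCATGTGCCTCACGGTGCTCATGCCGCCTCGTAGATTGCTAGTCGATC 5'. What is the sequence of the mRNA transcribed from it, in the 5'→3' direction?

Reading the template 3'→5' as shown, RNA polymerase pairs each base (A→U, T→A, G↔C) to build mRNA 5'→3' directly.

5'-AGGUACAAAUCAUUCGCAAGUGAGAGGUACACGGAGUGCCACGAGUACGGCGGAGCAUCUAACGAUCAGCUAG-3'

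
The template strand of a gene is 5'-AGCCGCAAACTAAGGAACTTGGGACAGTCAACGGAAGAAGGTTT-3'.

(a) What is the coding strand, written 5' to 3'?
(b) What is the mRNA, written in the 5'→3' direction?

(a) The coding strand is the reverse complement of the template: complement TCGGCGTTTGATTCCTTGAACCCTGTCAGTTGCCTTCTTCCAAA, then reverse.
(b) mRNA has the coding-strand sequence with T→U.

(a) 5'-AAACCTTCTTCCGTTGACTGTCCCAAGTTCCTTAGTTTGCGGCT-3'
(b) 5'-AAACCUUCUUCCGUUGACUGUCCCAAGUUCCUUAGUUUGCGGCU-3'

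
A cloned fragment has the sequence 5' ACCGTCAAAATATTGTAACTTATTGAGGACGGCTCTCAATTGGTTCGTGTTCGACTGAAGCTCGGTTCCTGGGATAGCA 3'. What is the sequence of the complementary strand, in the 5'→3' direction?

The complement of ACCGTCAAAATATTGTAACTTATTGAGGACGGCTCTCAATTGGTTCGTGTTCGACTGAAGCTCGGTTCCTGGGATAGCA is TGGCAGTTTTATAACATTGAATAACTCCTGCCGAGAGTTAACCAAGCACAAGCTGACTTCGAGCCAAGGACCCTATCGT (A↔T, G↔C). DNA strands are antiparallel, so the complementary strand runs 3'→5'; reversing gives the 5'→3' form.

5′-TGCTATCCCAGGAACCGAGCTTCAGTCGAACACGAACCAATTGAGAGCCGTCCTCAATAAGTTACAATATTTTGACGGT-3′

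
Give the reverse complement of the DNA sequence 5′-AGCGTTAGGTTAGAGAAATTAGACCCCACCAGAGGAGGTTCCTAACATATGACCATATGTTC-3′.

Reading the sequence 3'→5' and pairing each base (A↔T, G↔C) gives the reverse complement directly.

5'-GAACATATGGTCATATGTTAGGAACCTCCTCTGGTGGGGTCTAATTTCTCTAACCTAACGCT-3'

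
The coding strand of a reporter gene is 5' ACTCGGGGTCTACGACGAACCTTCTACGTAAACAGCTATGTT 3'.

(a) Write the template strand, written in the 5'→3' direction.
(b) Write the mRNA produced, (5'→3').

(a) 5'-AACATAGCTGTTTACGTAGAAGGTTCGTCGTAGACCCCGAGT-3'
(b) 5'-ACUCGGGGUCUACGACGAACCUUCUACGUAAACAGCUAUGUU-3'

(a) The template strand is the reverse complement of the coding strand: complement TGAGCCCCAGATGCTGCTTGGAAGATGCATTTGTCGATACAA, then reverse.
(b) mRNA matches the coding strand with T→U.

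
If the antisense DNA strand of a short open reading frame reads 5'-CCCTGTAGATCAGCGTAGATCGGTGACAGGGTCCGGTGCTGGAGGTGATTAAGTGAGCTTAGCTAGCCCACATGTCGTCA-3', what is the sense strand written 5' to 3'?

The coding strand is complementary and antiparallel to the template: take the complement (A↔T, G↔C) and reverse.

5'-TGACGACATGTGGGCTAGCTAAGCTCACTTAATCACCTCCAGCACCGGACCCTGTCACCGATCTACGCTGATCTACAGGG-3'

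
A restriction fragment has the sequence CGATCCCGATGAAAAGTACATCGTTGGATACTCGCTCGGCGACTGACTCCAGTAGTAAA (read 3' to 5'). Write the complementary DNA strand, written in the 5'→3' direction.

The strand is given 3'→5', so its complement runs 5'→3' in the same left-to-right order: pair each base A↔T, G↔C.

5'-GCTAGGGCTACTTTTCATGTAGCAACCTATGAGCGAGCCGCTGACTGAGGTCATCATTT-3'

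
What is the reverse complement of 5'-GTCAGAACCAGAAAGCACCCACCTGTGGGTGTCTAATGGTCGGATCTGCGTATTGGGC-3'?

5'-GCCCAATACGCAGATCCGACCATTAGACACCCACAGGTGGGTGCTTTCTGGTTCTGAC-3'

Reading the sequence 3'→5' and pairing each base (A↔T, G↔C) gives the reverse complement directly.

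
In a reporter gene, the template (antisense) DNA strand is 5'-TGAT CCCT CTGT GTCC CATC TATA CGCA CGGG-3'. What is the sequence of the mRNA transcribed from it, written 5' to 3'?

RNA polymerase reads the template 3'→5' and synthesizes mRNA 5'→3' by base-pairing (A→U, T→A, G↔C). The complement of the template is ACTAGGGAGACACAGGGTAGATATGCGTGCCC; antiparallel, so 5'→3' the coding strand is CCCGTGCGTATAGATGGGACACAGAGGGATCA. Replace T with U for the mRNA.

5'-CCCGUGCGUAUAGAUGGGACACAGAGGGAUCA-3'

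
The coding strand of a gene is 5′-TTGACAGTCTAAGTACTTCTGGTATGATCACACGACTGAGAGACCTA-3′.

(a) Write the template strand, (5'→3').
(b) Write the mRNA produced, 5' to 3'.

(a) 5'-TAGGTCTCTCAGTCGTGTGATCATACCAGAAGTACTTAGACTGTCAA-3'
(b) 5'-UUGACAGUCUAAGUACUUCUGGUAUGAUCACACGACUGAGAGACCUA-3'

(a) The template strand is the reverse complement of the coding strand: complement AACTGTCAGATTCATGAAGACCATACTAGTGTGCTGACTCTCTGGAT, then reverse.
(b) mRNA matches the coding strand with T→U.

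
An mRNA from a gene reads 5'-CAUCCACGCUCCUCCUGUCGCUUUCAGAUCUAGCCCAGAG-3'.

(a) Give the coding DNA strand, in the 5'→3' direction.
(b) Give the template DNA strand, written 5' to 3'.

(a) The coding strand matches the mRNA with U→T.
(b) The template strand is the reverse complement of the coding strand.

(a) 5'-CATCCACGCTCCTCCTGTCGCTTTCAGATCTAGCCCAGAG-3'
(b) 5'-CTCTGGGCTAGATCTGAAAGCGACAGGAGGAGCGTGGATG-3'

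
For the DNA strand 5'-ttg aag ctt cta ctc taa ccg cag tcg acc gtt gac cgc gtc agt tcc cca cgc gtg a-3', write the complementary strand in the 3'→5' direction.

3'-AACTTCGAAGATGAGATTGGCGTCAGCTGGCAACTGGCGCAGTCAAGGGGTGCGCACT-5'

Base-pairing A↔T, G↔C gives the complement. The complementary strand is antiparallel, so paired with a 5'→3' strand it runs 3'→5'.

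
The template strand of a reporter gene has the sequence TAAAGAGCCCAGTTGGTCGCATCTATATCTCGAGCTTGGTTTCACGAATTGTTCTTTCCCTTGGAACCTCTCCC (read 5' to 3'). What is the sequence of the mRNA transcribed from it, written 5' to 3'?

The mRNA has the sequence of the coding strand (reverse complement of the template) with T→U. Reverse complement of TAAAGAGCCCAGTTGGTCGCATCTATATCTCGAGCTTGGTTTCACGAATTGTTCTTTCCCTTGGAACCTCTCCC is GGGAGAGGTTCCAAGGGAAAGAACAATTCGTGAAACCAAGCTCGAGATATAGATGCGACCAACTGGGCTCTTTA; then T→U.

5'-GGGAGAGGUUCCAAGGGAAAGAACAAUUCGUGAAACCAAGCUCGAGAUAUAGAUGCGACCAACUGGGCUCUUUA-3'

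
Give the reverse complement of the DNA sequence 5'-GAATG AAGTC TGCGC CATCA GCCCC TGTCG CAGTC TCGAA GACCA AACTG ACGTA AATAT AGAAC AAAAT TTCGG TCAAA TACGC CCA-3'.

5′-TGGGCGTATTTGACCGAAATTTTGTTCTATATTTACGTCAGTTTGGTCTTCGAGACTGCGACAGGGGCTGATGGCGCAGACTTCATTC-3′

Reading the sequence 3'→5' and pairing each base (A↔T, G↔C) gives the reverse complement directly.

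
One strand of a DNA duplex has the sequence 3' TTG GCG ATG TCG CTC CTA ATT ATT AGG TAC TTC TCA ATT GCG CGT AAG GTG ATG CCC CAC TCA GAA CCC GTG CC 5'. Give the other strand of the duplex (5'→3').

5'-AACCGCTACAGCGAGGATTAATAATCCATGAAGAGTTAACGCGCATTCCACTACGGGGTGAGTCTTGGGCACGG-3'

The strand is given 3'→5', so its complement runs 5'→3' in the same left-to-right order: pair each base A↔T, G↔C.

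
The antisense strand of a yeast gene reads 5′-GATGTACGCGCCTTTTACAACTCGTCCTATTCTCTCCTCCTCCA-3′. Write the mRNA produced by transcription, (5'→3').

5′-UGGAGGAGGAGAGAAUAGGACGAGUUGUAAAAGGCGCGUACAUC-3′

The mRNA has the sequence of the coding strand (reverse complement of the template) with T→U. Reverse complement of GATGTACGCGCCTTTTACAACTCGTCCTATTCTCTCCTCCTCCA is TGGAGGAGGAGAGAATAGGACGAGTTGTAAAAGGCGCGTACATC; then T→U.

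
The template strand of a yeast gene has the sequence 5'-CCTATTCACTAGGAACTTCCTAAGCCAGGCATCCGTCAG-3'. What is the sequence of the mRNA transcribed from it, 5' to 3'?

5′-CUGACGGAUGCCUGGCUUAGGAAGUUCCUAGUGAAUAGG-3′

The mRNA has the sequence of the coding strand (reverse complement of the template) with T→U. Reverse complement of CCTATTCACTAGGAACTTCCTAAGCCAGGCATCCGTCAG is CTGACGGATGCCTGGCTTAGGAAGTTCCTAGTGAATAGG; then T→U.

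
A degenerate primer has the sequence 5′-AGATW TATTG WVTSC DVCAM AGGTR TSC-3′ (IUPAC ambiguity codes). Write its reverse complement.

5′-GSAYACCTKTGBHGSABWCAATAWATCT-3′

Standard pairs A↔T, G↔C; ambiguity codes pair R↔Y, M↔K, W↔W, S↔S, D↔H, V↔B. Complement (TCTAWATAACWBASGHBGTKTCCAYASG), then reverse for 5'→3'.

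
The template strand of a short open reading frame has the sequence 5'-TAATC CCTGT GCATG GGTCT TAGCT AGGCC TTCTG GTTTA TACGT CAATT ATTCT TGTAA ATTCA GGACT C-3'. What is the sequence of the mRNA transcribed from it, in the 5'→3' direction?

The mRNA has the sequence of the coding strand (reverse complement of the template) with T→U. Reverse complement of TAATCCCTGTGCATGGGTCTTAGCTAGGCCTTCTGGTTTATACGTCAATTATTCTTGTAAATTCAGGACTC is GAGTCCTGAATTTACAAGAATAATTGACGTATAAACCAGAAGGCCTAGCTAAGACCCATGCACAGGGATTA; then T→U.

5'-GAGUCCUGAAUUUACAAGAAUAAUUGACGUAUAAACCAGAAGGCCUAGCUAAGACCCAUGCACAGGGAUUA-3'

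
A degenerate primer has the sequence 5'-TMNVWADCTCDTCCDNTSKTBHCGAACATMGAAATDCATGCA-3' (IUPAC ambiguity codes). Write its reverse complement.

Standard pairs A↔T, G↔C; ambiguity codes pair M↔K, W↔W, S↔S, B↔V, D↔H, N↔N. Complement (AKNBWTHGAGHAGGHNASMAVDGCTTGTAKCTTTAHGTACGT), then reverse for 5'→3'.

5'-TGCATGHATTTCKATGTTCGDVAMSANHGGAHGAGHTWBNKA-3'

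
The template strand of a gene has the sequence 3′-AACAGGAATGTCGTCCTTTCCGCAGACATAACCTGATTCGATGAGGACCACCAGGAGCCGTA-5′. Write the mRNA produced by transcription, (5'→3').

Reading the template 3'→5' as shown, RNA polymerase pairs each base (A→U, T→A, G↔C) to build mRNA 5'→3' directly.

5'-UUGUCCUUACAGCAGGAAAGGCGUCUGUAUUGGACUAAGCUACUCCUGGUGGUCCUCGGCAU-3'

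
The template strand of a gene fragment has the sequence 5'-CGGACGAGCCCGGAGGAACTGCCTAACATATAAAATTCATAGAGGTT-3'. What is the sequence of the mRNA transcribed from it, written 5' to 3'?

RNA polymerase reads the template 3'→5' and synthesizes mRNA 5'→3' by base-pairing (A→U, T→A, G↔C). The complement of the template is GCCTGCTCGGGCCTCCTTGACGGATTGTATATTTTAAGTATCTCCAA; antiparallel, so 5'→3' the coding strand is AACCTCTATGAATTTTATATGTTAGGCAGTTCCTCCGGGCTCGTCCG. Replace T with U for the mRNA.

5'-AACCUCUAUGAAUUUUAUAUGUUAGGCAGUUCCUCCGGGCUCGUCCG-3'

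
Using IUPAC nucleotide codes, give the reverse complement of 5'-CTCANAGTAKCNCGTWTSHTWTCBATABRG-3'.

Standard pairs A↔T, G↔C; ambiguity codes pair R↔Y, K↔M, W↔W, S↔S, B↔V, H↔D, N↔N. Complement (GAGTNTCATMGNGCAWASDAWAGVTATVYC), then reverse for 5'→3'.

5'-CYVTATVGAWADSAWACGNGMTACTNTGAG-3'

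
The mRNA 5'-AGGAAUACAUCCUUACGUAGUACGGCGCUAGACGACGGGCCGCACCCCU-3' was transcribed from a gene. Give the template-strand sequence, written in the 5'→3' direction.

5′-AGGGGTGCGGCCCGTCGTCTAGCGCCGTACTACGTAAGGATGTATTCCT-3′

Replace U with T to get the coding DNA strand: AGGAATACATCCTTACGTAGTACGGCGCTAGACGACGGGCCGCACCCCT. The template strand is its reverse complement (complement TCCTTATGTAGGAATGCATCATGCCGCGATCTGCTGCCCGGCGTGGGGA, then reverse).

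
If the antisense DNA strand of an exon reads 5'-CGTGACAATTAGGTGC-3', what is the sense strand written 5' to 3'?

The coding strand is complementary and antiparallel to the template: take the complement (A↔T, G↔C) and reverse.

5'-GCACCTAATTGTCACG-3'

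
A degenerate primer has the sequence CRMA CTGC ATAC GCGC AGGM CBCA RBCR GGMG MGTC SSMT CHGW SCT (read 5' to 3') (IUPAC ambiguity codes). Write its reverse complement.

Standard pairs A↔T, G↔C; ambiguity codes pair R↔Y, M↔K, W↔W, S↔S, B↔V, H↔D. Complement (GYKTGACGTATGCGCGTCCKGVGTYVGYCCKCKCAGSSKAGDCWSGA), then reverse for 5'→3'.

5'-AGSWCDGAKSSGACKCKCCYGVYTGVGKCCTGCGCGTATGCAGTKYG-3'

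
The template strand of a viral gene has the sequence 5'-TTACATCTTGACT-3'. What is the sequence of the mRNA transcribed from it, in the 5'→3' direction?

5'-AGUCAAGAUGUAA-3'

RNA polymerase reads the template 3'→5' and synthesizes mRNA 5'→3' by base-pairing (A→U, T→A, G↔C). The complement of the template is AATGTAGAACTGA; antiparallel, so 5'→3' the coding strand is AGTCAAGATGTAA. Replace T with U for the mRNA.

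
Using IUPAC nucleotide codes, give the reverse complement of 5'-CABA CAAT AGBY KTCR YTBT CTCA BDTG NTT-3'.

5'-AANCAHVTGAGAVARYGAMRVCTATTGTVTG-3'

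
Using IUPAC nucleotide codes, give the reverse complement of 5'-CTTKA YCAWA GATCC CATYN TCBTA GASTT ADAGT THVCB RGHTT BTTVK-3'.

Standard pairs A↔T, G↔C; ambiguity codes pair R↔Y, K↔M, W↔W, S↔S, B↔V, D↔H, N↔N. Complement (GAAMTRGTWTCTAGGGTARNAGVATCTSAATHTCAADBGVYCDAAVAABM), then reverse for 5'→3'.

5′-MBAAVAADCYVGBDAACTHTAASTCTAVGANRATGGGATCTWTGRTMAAG-3′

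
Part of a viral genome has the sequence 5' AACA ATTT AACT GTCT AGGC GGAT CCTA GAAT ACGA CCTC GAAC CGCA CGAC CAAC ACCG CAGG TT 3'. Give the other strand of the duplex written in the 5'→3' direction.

The complement of AACAATTTAACTGTCTAGGCGGATCCTAGAATACGACCTCGAACCGCACGACCAACACCGCAGGTT is TTGTTAAATTGACAGATCCGCCTAGGATCTTATGCTGGAGCTTGGCGTGCTGGTTGTGGCGTCCAA (A↔T, G↔C). DNA strands are antiparallel, so the complementary strand runs 3'→5'; reversing gives the 5'→3' form.

5'-AACCTGCGGTGTTGGTCGTGCGGTTCGAGGTCGTATTCTAGGATCCGCCTAGACAGTTAAATTGTT-3'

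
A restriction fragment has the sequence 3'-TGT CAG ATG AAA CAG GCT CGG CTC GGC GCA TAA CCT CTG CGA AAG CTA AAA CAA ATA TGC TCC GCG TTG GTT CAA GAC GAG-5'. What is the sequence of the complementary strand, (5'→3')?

The strand is given 3'→5', so its complement runs 5'→3' in the same left-to-right order: pair each base A↔T, G↔C.

5'-ACAGTCTACTTTGTCCGAGCCGAGCCGCGTATTGGAGACGCTTTCGATTTTGTTTATACGAGGCGCAACCAAGTTCTGCTC-3'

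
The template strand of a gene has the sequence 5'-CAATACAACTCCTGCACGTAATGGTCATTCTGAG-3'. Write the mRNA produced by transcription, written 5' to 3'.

5'-CUCAGAAUGACCAUUACGUGCAGGAGUUGUAUUG-3'

The mRNA has the sequence of the coding strand (reverse complement of the template) with T→U. Reverse complement of CAATACAACTCCTGCACGTAATGGTCATTCTGAG is CTCAGAATGACCATTACGTGCAGGAGTTGTATTG; then T→U.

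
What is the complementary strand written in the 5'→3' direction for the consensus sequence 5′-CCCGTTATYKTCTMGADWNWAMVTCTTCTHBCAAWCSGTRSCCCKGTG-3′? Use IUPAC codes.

5'-CACMGGGSYACSGWTTGVDAGAAGABKTWNWHTCKAGAMRATAACGGG-3'

Standard pairs A↔T, G↔C; ambiguity codes pair R↔Y, M↔K, W↔W, S↔S, B↔V, D↔H, N↔N. Complement (GGGCAATARMAGAKCTHWNWTKBAGAAGADVGTTWGSCAYSGGGMCAC), then reverse for 5'→3'.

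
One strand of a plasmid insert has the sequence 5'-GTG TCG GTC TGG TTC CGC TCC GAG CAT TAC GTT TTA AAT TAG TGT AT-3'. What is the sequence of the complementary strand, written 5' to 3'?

5′-ATACACTAATTTAAAACGTAATGCTCGGAGCGGAACCAGACCGACAC-3′

The complement of GTGTCGGTCTGGTTCCGCTCCGAGCATTACGTTTTAAATTAGTGTAT is CACAGCCAGACCAAGGCGAGGCTCGTAATGCAAAATTTAATCACATA (A↔T, G↔C). DNA strands are antiparallel, so the complementary strand runs 3'→5'; reversing gives the 5'→3' form.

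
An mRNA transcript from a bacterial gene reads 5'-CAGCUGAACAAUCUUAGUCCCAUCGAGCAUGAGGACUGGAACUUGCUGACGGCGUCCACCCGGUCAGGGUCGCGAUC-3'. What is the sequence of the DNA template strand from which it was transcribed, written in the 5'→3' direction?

5'-GATCGCGACCCTGACCGGGTGGACGCCGTCAGCAAGTTCCAGTCCTCATGCTCGATGGGACTAAGATTGTTCAGCTG-3'

Replace U with T to get the coding DNA strand: CAGCTGAACAATCTTAGTCCCATCGAGCATGAGGACTGGAACTTGCTGACGGCGTCCACCCGGTCAGGGTCGCGATC. The template strand is its reverse complement (complement GTCGACTTGTTAGAATCAGGGTAGCTCGTACTCCTGACCTTGAACGACTGCCGCAGGTGGGCCAGTCCCAGCGCTAG, then reverse).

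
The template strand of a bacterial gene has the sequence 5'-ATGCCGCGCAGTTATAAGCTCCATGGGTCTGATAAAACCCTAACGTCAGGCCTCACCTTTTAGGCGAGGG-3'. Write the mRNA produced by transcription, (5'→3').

The mRNA has the sequence of the coding strand (reverse complement of the template) with T→U. Reverse complement of ATGCCGCGCAGTTATAAGCTCCATGGGTCTGATAAAACCCTAACGTCAGGCCTCACCTTTTAGGCGAGGG is CCCTCGCCTAAAAGGTGAGGCCTGACGTTAGGGTTTTATCAGACCCATGGAGCTTATAACTGCGCGGCAT; then T→U.

5′-CCCUCGCCUAAAAGGUGAGGCCUGACGUUAGGGUUUUAUCAGACCCAUGGAGCUUAUAACUGCGCGGCAU-3′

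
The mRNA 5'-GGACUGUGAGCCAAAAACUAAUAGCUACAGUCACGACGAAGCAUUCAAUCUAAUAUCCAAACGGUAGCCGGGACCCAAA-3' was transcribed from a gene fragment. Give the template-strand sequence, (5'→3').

5'-TTTGGGTCCCGGCTACCGTTTGGATATTAGATTGAATGCTTCGTCGTGACTGTAGCTATTAGTTTTTGGCTCACAGTCC-3'

Replace U with T to get the coding DNA strand: GGACTGTGAGCCAAAAACTAATAGCTACAGTCACGACGAAGCATTCAATCTAATATCCAAACGGTAGCCGGGACCCAAA. The template strand is its reverse complement (complement CCTGACACTCGGTTTTTGATTATCGATGTCAGTGCTGCTTCGTAAGTTAGATTATAGGTTTGCCATCGGCCCTGGGTTT, then reverse).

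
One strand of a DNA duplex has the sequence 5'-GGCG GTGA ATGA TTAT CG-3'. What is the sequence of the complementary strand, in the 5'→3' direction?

Pairing A↔T and G↔C gives CCGCCACTTACTAATAGC, running 3'→5'. Reverse for the 5'→3' convention.

5′-CGATAATCATTCACCGCC-3′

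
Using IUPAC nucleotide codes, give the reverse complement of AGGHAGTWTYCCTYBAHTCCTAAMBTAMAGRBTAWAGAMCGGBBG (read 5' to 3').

Standard pairs A↔T, G↔C; ambiguity codes pair R↔Y, M↔K, W↔W, B↔V, H↔D. Complement (TCCDTCAWARGGARVTDAGGATTKVATKTCYVATWTCTKGCCVVC), then reverse for 5'→3'.

5'-CVVCCGKTCTWTAVYCTKTAVKTTAGGADTVRAGGRAWACTDCCT-3'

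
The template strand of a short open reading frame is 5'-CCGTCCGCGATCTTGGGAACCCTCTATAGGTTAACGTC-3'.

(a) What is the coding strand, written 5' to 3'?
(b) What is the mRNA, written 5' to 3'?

(a) 5'-GACGTTAACCTATAGAGGGTTCCCAAGATCGCGGACGG-3'
(b) 5'-GACGUUAACCUAUAGAGGGUUCCCAAGAUCGCGGACGG-3'

(a) The coding strand is the reverse complement of the template: complement GGCAGGCGCTAGAACCCTTGGGAGATATCCAATTGCAG, then reverse.
(b) mRNA has the coding-strand sequence with T→U.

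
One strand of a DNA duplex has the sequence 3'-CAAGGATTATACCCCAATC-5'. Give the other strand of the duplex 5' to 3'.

5'-GTTCCTAATATGGGGTTAG-3'

The strand is given 3'→5', so its complement runs 5'→3' in the same left-to-right order: pair each base A↔T, G↔C.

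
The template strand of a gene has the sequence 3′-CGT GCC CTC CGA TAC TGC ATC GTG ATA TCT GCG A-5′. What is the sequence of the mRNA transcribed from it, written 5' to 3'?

5'-GCACGGGAGGCUAUGACGUAGCACUAUAGACGCU-3'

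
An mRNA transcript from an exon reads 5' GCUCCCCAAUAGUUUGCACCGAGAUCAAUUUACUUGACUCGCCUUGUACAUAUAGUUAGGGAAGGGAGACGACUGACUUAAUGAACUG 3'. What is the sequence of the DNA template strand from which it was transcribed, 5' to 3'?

5'-CAGTTCATTAAGTCAGTCGTCTCCCTTCCCTAACTATATGTACAAGGCGAGTCAAGTAAATTGATCTCGGTGCAAACTATTGGGGAGC-3'

Replace U with T to get the coding DNA strand: GCTCCCCAATAGTTTGCACCGAGATCAATTTACTTGACTCGCCTTGTACATATAGTTAGGGAAGGGAGACGACTGACTTAATGAACTG. The template strand is its reverse complement (complement CGAGGGGTTATCAAACGTGGCTCTAGTTAAATGAACTGAGCGGAACATGTATATCAATCCCTTCCCTCTGCTGACTGAATTACTTGAC, then reverse).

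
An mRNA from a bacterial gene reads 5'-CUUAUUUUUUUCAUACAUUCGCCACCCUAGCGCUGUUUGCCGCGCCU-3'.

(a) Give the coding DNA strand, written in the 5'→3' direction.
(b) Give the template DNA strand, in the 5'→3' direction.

(a) The coding strand matches the mRNA with U→T.
(b) The template strand is the reverse complement of the coding strand.

(a) 5'-CTTATTTTTTTCATACATTCGCCACCCTAGCGCTGTTTGCCGCGCCT-3'
(b) 5′-AGGCGCGGCAAACAGCGCTAGGGTGGCGAATGTATGAAAAAAATAAG-3′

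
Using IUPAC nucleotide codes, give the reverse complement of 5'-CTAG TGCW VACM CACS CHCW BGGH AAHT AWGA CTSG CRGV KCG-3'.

5'-CGMBCYGCSAGTCWTADTTDCCVWGDGSGTGKGTBWGCACTAG-3'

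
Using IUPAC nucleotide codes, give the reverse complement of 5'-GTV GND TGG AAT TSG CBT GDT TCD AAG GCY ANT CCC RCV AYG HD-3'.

5'-HDCRTBGYGGGANTRGCCTTHGAAHCAVGCSAATTCCAHNCBAC-3'

Standard pairs A↔T, G↔C; ambiguity codes pair R↔Y, S↔S, B↔V, D↔H, N↔N. Complement (CABCNHACCTTAASCGVACHAAGHTTCCGRTNAGGGYGBTRCDH), then reverse for 5'→3'.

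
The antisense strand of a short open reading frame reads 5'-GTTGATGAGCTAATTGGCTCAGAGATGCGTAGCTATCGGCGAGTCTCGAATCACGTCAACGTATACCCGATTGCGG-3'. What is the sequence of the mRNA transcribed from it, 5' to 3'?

5'-CCGCAAUCGGGUAUACGUUGACGUGAUUCGAGACUCGCCGAUAGCUACGCAUCUCUGAGCCAAUUAGCUCAUCAAC-3'

RNA polymerase reads the template 3'→5' and synthesizes mRNA 5'→3' by base-pairing (A→U, T→A, G↔C). The complement of the template is CAACTACTCGATTAACCGAGTCTCTACGCATCGATAGCCGCTCAGAGCTTAGTGCAGTTGCATATGGGCTAACGCC; antiparallel, so 5'→3' the coding strand is CCGCAATCGGGTATACGTTGACGTGATTCGAGACTCGCCGATAGCTACGCATCTCTGAGCCAATTAGCTCATCAAC. Replace T with U for the mRNA.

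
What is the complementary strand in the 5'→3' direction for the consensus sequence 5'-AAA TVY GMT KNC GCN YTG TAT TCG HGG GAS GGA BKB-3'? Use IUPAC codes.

5′-VMVTCCSTCCCDCGAATACARNGCGNMAKCRBATTT-3′

Standard pairs A↔T, G↔C; ambiguity codes pair Y↔R, M↔K, S↔S, B↔V, H↔D, N↔N. Complement (TTTABRCKAMNGCGNRACATAAGCDCCCTSCCTVMV), then reverse for 5'→3'.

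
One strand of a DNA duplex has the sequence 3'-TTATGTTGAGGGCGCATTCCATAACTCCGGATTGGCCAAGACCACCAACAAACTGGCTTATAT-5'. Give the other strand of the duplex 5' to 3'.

5'-AATACAACTCCCGCGTAAGGTATTGAGGCCTAACCGGTTCTGGTGGTTGTTTGACCGAATATA-3'

The strand is given 3'→5', so its complement runs 5'→3' in the same left-to-right order: pair each base A↔T, G↔C.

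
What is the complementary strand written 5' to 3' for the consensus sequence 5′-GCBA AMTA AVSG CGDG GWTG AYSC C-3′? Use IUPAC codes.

5′-GGSRTCAWCCHCGCSBTTAKTTVGC-3′

Standard pairs A↔T, G↔C; ambiguity codes pair Y↔R, M↔K, W↔W, S↔S, B↔V, D↔H. Complement (CGVTTKATTBSCGCHCCWACTRSGG), then reverse for 5'→3'.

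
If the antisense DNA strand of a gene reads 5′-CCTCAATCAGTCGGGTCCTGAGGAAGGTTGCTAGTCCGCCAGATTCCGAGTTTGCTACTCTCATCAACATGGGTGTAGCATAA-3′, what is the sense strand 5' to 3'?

The coding strand is complementary and antiparallel to the template: take the complement (A↔T, G↔C) and reverse.

5'-TTATGCTACACCCATGTTGATGAGAGTAGCAAACTCGGAATCTGGCGGACTAGCAACCTTCCTCAGGACCCGACTGATTGAGG-3'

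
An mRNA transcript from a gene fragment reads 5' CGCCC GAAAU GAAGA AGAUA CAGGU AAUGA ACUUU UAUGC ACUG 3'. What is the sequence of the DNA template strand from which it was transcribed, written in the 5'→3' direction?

5'-CAGTGCATAAAAGTTCATTACCTGTATCTTCTTCATTTCGGGCG-3'

Replace U with T to get the coding DNA strand: CGCCCGAAATGAAGAAGATACAGGTAATGAACTTTTATGCACTG. The template strand is its reverse complement (complement GCGGGCTTTACTTCTTCTATGTCCATTACTTGAAAATACGTGAC, then reverse).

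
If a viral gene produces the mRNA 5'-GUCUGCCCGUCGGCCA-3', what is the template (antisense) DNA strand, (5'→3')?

5'-TGGCCGACGGGCAGAC-3'

Replace U with T to get the coding DNA strand: GTCTGCCCGTCGGCCA. The template strand is its reverse complement (complement CAGACGGGCAGCCGGT, then reverse).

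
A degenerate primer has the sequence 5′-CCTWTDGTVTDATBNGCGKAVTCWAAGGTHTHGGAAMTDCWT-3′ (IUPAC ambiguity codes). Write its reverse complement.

Standard pairs A↔T, G↔C; ambiguity codes pair M↔K, W↔W, B↔V, D↔H, N↔N. Complement (GGAWAHCABAHTAVNCGCMTBAGWTTCCADADCCTTKAHGWA), then reverse for 5'→3'.

5′-AWGHAKTTCCDADACCTTWGABTMCGCNVATHABACHAWAGG-3′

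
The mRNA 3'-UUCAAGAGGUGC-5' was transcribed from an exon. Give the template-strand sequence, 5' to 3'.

5'-AAGTTCTCCACG-3'

Written 5'→3' the mRNA is CGUGGAGAACUU, so the coding DNA strand is CGTGGAGAACTT. The template is its reverse complement.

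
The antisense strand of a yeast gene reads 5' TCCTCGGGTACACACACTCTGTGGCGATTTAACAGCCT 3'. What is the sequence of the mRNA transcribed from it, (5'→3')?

5'-AGGCUGUUAAAUCGCCACAGAGUGUGUGUACCCGAGGA-3'

RNA polymerase reads the template 3'→5' and synthesizes mRNA 5'→3' by base-pairing (A→U, T→A, G↔C). The complement of the template is AGGAGCCCATGTGTGTGAGACACCGCTAAATTGTCGGA; antiparallel, so 5'→3' the coding strand is AGGCTGTTAAATCGCCACAGAGTGTGTGTACCCGAGGA. Replace T with U for the mRNA.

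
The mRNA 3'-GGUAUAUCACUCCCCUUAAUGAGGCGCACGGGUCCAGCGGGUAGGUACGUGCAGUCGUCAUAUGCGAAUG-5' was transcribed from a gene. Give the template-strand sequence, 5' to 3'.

5'-CCATATAGTGAGGGGAATTACTCCGCGTGCCCAGGTCGCCCATCCATGCACGTCAGCAGTATACGCTTAC-3'

Written 5'→3' the mRNA is GUAAGCGUAUACUGCUGACGUGCAUGGAUGGGCGACCUGGGCACGCGGAGUAAUUCCCCUCACUAUAUGG, so the coding DNA strand is GTAAGCGTATACTGCTGACGTGCATGGATGGGCGACCTGGGCACGCGGAGTAATTCCCCTCACTATATGG. The template is its reverse complement.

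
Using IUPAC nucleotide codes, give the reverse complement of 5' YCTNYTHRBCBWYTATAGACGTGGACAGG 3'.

5'-CCTGTCCACGTCTATARWVGVYDARNAGR-3'

Standard pairs A↔T, G↔C; ambiguity codes pair R↔Y, W↔W, B↔V, H↔D, N↔N. Complement (RGANRADYVGVWRATATCTGCACCTGTCC), then reverse for 5'→3'.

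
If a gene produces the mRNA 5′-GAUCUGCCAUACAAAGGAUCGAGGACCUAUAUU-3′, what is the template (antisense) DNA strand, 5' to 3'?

5'-AATATAGGTCCTCGATCCTTTGTATGGCAGATC-3'

Replace U with T to get the coding DNA strand: GATCTGCCATACAAAGGATCGAGGACCTATATT. The template strand is its reverse complement (complement CTAGACGGTATGTTTCCTAGCTCCTGGATATAA, then reverse).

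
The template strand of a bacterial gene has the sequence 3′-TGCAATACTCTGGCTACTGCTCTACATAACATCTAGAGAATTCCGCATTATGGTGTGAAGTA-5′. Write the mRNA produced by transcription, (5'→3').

Reading the template 3'→5' as shown, RNA polymerase pairs each base (A→U, T→A, G↔C) to build mRNA 5'→3' directly.

5'-ACGUUAUGAGACCGAUGACGAGAUGUAUUGUAGAUCUCUUAAGGCGUAAUACCACACUUCAU-3'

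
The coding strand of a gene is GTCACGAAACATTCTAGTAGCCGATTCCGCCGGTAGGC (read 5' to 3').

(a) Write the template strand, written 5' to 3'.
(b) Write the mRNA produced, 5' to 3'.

(a) 5′-GCCTACCGGCGGAATCGGCTACTAGAATGTTTCGTGAC-3′
(b) 5'-GUCACGAAACAUUCUAGUAGCCGAUUCCGCCGGUAGGC-3'

(a) The template strand is the reverse complement of the coding strand: complement CAGTGCTTTGTAAGATCATCGGCTAAGGCGGCCATCCG, then reverse.
(b) mRNA matches the coding strand with T→U.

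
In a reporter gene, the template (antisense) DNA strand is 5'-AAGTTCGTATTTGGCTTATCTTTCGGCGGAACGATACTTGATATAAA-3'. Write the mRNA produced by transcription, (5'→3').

5'-UUUAUAUCAAGUAUCGUUCCGCCGAAAGAUAAGCCAAAUACGAACUU-3'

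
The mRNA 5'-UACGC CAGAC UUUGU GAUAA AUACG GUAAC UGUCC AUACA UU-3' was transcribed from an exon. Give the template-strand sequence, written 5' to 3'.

5'-AATGTATGGACAGTTACCGTATTTATCACAAAGTCTGGCGTA-3'

Replace U with T to get the coding DNA strand: TACGCCAGACTTTGTGATAAATACGGTAACTGTCCATACATT. The template strand is its reverse complement (complement ATGCGGTCTGAAACACTATTTATGCCATTGACAGGTATGTAA, then reverse).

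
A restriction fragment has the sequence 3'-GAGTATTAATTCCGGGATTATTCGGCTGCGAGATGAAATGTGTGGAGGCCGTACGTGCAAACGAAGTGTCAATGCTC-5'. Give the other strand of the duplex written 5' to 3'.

The strand is given 3'→5', so its complement runs 5'→3' in the same left-to-right order: pair each base A↔T, G↔C.

5'-CTCATAATTAAGGCCCTAATAAGCCGACGCTCTACTTTACACACCTCCGGCATGCACGTTTGCTTCACAGTTACGAG-3'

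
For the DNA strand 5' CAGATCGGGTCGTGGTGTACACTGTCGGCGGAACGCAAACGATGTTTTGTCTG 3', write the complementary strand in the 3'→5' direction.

3'-GTCTAGCCCAGCACCACATGTGACAGCCGCCTTGCGTTTGCTACAAAACAGAC-5'

Base-pairing A↔T, G↔C gives the complement. The complementary strand is antiparallel, so paired with a 5'→3' strand it runs 3'→5'.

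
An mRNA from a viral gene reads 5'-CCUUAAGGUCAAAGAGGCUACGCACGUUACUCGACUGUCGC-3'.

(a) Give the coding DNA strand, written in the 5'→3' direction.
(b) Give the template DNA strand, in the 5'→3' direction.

(a) The coding strand matches the mRNA with U→T.
(b) The template strand is the reverse complement of the coding strand.

(a) 5'-CCTTAAGGTCAAAGAGGCTACGCACGTTACTCGACTGTCGC-3'
(b) 5'-GCGACAGTCGAGTAACGTGCGTAGCCTCTTTGACCTTAAGG-3'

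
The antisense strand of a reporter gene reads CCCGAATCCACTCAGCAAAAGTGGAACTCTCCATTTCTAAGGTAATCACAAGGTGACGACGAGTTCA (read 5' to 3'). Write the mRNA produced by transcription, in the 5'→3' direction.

5'-UGAACUCGUCGUCACCUUGUGAUUACCUUAGAAAUGGAGAGUUCCACUUUUGCUGAGUGGAUUCGGG-3'

The mRNA has the sequence of the coding strand (reverse complement of the template) with T→U. Reverse complement of CCCGAATCCACTCAGCAAAAGTGGAACTCTCCATTTCTAAGGTAATCACAAGGTGACGACGAGTTCA is TGAACTCGTCGTCACCTTGTGATTACCTTAGAAATGGAGAGTTCCACTTTTGCTGAGTGGATTCGGG; then T→U.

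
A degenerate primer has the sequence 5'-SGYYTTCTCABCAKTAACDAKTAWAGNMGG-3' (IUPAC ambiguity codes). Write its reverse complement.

5'-CCKNCTWTAMTHGTTAMTGVTGAGAARRCS-3'

Standard pairs A↔T, G↔C; ambiguity codes pair Y↔R, M↔K, W↔W, S↔S, B↔V, D↔H, N↔N. Complement (SCRRAAGAGTVGTMATTGHTMATWTCNKCC), then reverse for 5'→3'.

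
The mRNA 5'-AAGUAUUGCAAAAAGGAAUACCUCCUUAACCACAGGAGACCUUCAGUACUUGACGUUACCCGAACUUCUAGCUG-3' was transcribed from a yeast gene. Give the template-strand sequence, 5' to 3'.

Replace U with T to get the coding DNA strand: AAGTATTGCAAAAAGGAATACCTCCTTAACCACAGGAGACCTTCAGTACTTGACGTTACCCGAACTTCTAGCTG. The template strand is its reverse complement (complement TTCATAACGTTTTTCCTTATGGAGGAATTGGTGTCCTCTGGAAGTCATGAACTGCAATGGGCTTGAAGATCGAC, then reverse).

5'-CAGCTAGAAGTTCGGGTAACGTCAAGTACTGAAGGTCTCCTGTGGTTAAGGAGGTATTCCTTTTTGCAATACTT-3'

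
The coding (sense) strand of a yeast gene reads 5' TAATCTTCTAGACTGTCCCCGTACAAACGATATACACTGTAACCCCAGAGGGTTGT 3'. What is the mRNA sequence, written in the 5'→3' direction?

The mRNA is synthesized from the template strand, so it matches the coding strand with T replaced by U.

5'-UAAUCUUCUAGACUGUCCCCGUACAAACGAUAUACACUGUAACCCCAGAGGGUUGU-3'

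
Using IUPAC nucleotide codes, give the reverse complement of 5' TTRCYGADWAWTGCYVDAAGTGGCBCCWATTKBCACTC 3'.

Standard pairs A↔T, G↔C; ambiguity codes pair R↔Y, K↔M, W↔W, B↔V, D↔H. Complement (AAYGRCTHWTWACGRBHTTCACCGVGGWTAAMVGTGAG), then reverse for 5'→3'.

5'-GAGTGVMAATWGGVGCCACTTHBRGCAWTWHTCRGYAA-3'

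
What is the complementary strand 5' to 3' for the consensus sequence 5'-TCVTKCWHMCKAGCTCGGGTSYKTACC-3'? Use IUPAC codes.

Standard pairs A↔T, G↔C; ambiguity codes pair Y↔R, M↔K, W↔W, S↔S, H↔D, V↔B. Complement (AGBAMGWDKGMTCGAGCCCASRMATGG), then reverse for 5'→3'.

5'-GGTAMRSACCCGAGCTMGKDWGMABGA-3'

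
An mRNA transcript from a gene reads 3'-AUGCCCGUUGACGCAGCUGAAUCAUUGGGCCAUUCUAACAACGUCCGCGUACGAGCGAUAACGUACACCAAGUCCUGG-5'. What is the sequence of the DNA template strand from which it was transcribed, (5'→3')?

5'-TACGGGCAACTGCGTCGACTTAGTAACCCGGTAAGATTGTTGCAGGCGCATGCTCGCTATTGCATGTGGTTCAGGACC-3'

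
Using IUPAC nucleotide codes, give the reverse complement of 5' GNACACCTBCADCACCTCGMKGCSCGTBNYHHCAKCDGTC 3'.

5'-GACHGMTGDDRNVACGSGCMKCGAGGTGHTGVAGGTGTNC-3'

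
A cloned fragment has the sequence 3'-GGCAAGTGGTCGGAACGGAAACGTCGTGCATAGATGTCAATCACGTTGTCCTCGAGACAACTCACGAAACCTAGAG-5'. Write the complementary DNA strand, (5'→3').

The strand is given 3'→5', so its complement runs 5'→3' in the same left-to-right order: pair each base A↔T, G↔C.

5'-CCGTTCACCAGCCTTGCCTTTGCAGCACGTATCTACAGTTAGTGCAACAGGAGCTCTGTTGAGTGCTTTGGATCTC-3'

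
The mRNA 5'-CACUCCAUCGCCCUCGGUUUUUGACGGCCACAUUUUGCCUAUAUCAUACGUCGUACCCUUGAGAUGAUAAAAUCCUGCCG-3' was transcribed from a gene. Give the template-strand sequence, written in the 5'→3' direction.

Replace U with T to get the coding DNA strand: CACTCCATCGCCCTCGGTTTTTGACGGCCACATTTTGCCTATATCATACGTCGTACCCTTGAGATGATAAAATCCTGCCG. The template strand is its reverse complement (complement GTGAGGTAGCGGGAGCCAAAAACTGCCGGTGTAAAACGGATATAGTATGCAGCATGGGAACTCTACTATTTTAGGACGGC, then reverse).

5'-CGGCAGGATTTTATCATCTCAAGGGTACGACGTATGATATAGGCAAAATGTGGCCGTCAAAAACCGAGGGCGATGGAGTG-3'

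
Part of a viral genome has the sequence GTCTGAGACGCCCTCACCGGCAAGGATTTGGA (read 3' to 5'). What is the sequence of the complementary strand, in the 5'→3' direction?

The strand is given 3'→5', so its complement runs 5'→3' in the same left-to-right order: pair each base A↔T, G↔C.

5′-CAGACTCTGCGGGAGTGGCCGTTCCTAAACCT-3′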